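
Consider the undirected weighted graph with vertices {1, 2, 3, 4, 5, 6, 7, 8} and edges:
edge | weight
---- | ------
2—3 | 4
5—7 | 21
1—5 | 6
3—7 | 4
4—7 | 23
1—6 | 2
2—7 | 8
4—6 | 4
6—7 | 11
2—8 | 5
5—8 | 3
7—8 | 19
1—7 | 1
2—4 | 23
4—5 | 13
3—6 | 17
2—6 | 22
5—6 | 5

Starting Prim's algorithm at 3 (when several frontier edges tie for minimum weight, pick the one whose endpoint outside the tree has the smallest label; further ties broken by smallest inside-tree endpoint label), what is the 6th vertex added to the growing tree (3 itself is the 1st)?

Prim's algorithm from 3:
Step 1: cheapest edge leaving the tree is 2—3 (4); add 2.
Step 2: cheapest edge leaving the tree is 3—7 (4); add 7.
Step 3: cheapest edge leaving the tree is 1—7 (1); add 1.
Step 4: cheapest edge leaving the tree is 1—6 (2); add 6.
Step 5: cheapest edge leaving the tree is 4—6 (4); add 4.
Step 6: cheapest edge leaving the tree is 5—6 (5); add 5.
Step 7: cheapest edge leaving the tree is 5—8 (3); add 8.
Vertex order: 3, 2, 7, 1, 6, 4, 5, 8. The 6th vertex is 4.

4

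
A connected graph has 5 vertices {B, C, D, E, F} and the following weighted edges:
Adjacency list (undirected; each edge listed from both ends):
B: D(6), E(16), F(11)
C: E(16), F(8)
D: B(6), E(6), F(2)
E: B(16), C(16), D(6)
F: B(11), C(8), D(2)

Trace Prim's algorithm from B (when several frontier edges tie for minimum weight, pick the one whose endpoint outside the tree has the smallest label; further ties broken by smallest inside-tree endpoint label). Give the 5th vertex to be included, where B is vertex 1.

Prim, starting at B.
Step 1: cheapest edge leaving the tree is B-D (6); add D.
Step 2: cheapest edge leaving the tree is D-F (2); add F.
Step 3: cheapest edge leaving the tree is D-E (6); add E.
Step 4: cheapest edge leaving the tree is C-F (8); add C.
Vertex order: B, D, F, E, C. The 5th vertex is C.

C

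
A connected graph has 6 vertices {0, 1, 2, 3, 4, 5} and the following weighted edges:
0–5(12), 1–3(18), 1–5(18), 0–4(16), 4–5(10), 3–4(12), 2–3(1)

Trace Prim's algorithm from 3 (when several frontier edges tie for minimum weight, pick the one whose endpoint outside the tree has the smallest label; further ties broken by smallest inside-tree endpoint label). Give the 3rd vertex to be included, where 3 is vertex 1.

Grow the tree from 3 using Prim:
Step 1: cheapest edge leaving the tree is 2–3 (1); add 2.
Step 2: cheapest edge leaving the tree is 3–4 (12); add 4.
Step 3: cheapest edge leaving the tree is 4–5 (10); add 5.
Step 4: cheapest edge leaving the tree is 0–5 (12); add 0.
Step 5: cheapest edge leaving the tree is 1–3 (18); add 1.
Vertex order: 3, 2, 4, 5, 0, 1. The 3rd vertex is 4.

4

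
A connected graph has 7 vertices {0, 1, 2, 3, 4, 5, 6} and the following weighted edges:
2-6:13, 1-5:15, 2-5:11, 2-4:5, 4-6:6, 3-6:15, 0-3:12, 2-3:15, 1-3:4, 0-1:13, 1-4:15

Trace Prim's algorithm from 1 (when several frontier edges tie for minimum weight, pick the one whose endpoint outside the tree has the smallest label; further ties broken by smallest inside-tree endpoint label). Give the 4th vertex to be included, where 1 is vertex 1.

Prim, starting at 1.
Step 1: frontier [1-3 4, 0-1 13, 1-4 15, 1-5 15] → take 1-3 (4); add 3.
Step 2: frontier [0-1 13, 1-4 15, 1-5 15, 0-3 12, 2-3 15, 3-6 15] → take 0-3 (12); add 0.
Step 3: frontier [1-4 15, 1-5 15, 2-3 15, 3-6 15] → take 2-3 (15); add 2.
Step 4: frontier [1-4 15, 1-5 15, 2-4 5, 2-5 11, 2-6 13, 3-6 15] → take 2-4 (5); add 4.
Step 5: frontier [1-5 15, 2-5 11, 2-6 13, 3-6 15, 4-6 6] → take 4-6 (6); add 6.
Step 6: frontier [1-5 15, 2-5 11] → take 2-5 (11); add 5.
Vertex order: 1, 3, 0, 2, 4, 6, 5. The 4th vertex is 2.

2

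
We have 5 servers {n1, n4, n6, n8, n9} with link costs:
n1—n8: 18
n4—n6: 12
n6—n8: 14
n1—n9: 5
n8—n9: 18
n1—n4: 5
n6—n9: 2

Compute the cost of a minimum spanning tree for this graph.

26

Prim's algorithm from n8:
Step 1: frontier [n6—n8 14, n1—n8 18, n8—n9 18] → take n6—n8 (14); add n6.
Step 2: frontier [n6—n9 2, n4—n6 12, n1—n8 18, n8—n9 18] → take n6—n9 (2); add n9.
Step 3: frontier [n4—n6 12, n1—n8 18, n1—n9 5] → take n1—n9 (5); add n1.
Step 4: frontier [n1—n4 5, n4—n6 12] → take n1—n4 (5); add n4.
MST edges: n6—n8, n6—n9, n1—n9, n1—n4; total weight 14+2+5+5 = 26.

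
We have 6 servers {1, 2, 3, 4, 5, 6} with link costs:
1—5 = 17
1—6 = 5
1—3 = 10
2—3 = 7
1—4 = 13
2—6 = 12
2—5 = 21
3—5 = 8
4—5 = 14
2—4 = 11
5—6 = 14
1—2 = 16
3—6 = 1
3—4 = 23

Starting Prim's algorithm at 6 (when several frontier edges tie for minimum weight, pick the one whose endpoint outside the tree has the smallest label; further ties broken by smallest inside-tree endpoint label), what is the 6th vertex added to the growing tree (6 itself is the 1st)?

Prim, starting at 6.
Step 1: frontier [3—6 1, 1—6 5, 2—6 12, 5—6 14] → take 3—6 (1); add 3.
Step 2: frontier [2—3 7, 3—5 8, 1—3 10, 3—4 23, 1—6 5, 2—6 12, 5—6 14] → take 1—6 (5); add 1.
Step 3: frontier [1—4 13, 1—2 16, 1—5 17, 2—3 7, 3—5 8, 3—4 23, 2—6 12, 5—6 14] → take 2—3 (7); add 2.
Step 4: frontier [1—4 13, 1—5 17, 2—4 11, 2—5 21, 3—5 8, 3—4 23, 5—6 14] → take 3—5 (8); add 5.
Step 5: frontier [1—4 13, 2—4 11, 3—4 23, 4—5 14] → take 2—4 (11); add 4.
Vertex order: 6, 3, 1, 2, 5, 4. The 6th vertex is 4.

4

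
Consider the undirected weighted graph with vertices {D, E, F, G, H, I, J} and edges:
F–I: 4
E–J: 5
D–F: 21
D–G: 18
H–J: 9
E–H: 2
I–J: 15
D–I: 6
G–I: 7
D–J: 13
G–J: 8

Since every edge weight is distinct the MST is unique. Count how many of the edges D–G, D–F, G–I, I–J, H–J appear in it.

Kruskal: consider edges lightest-first.
E–H (2): add. Components now {D} {E,H} {F} {G} {I} {J}
F–I (4): add. Components now {D} {E,H} {F,I} {G} {J}
E–J (5): add. Components now {D} {E,H,J} {F,I} {G}
D–I (6): add. Components now {D,F,I} {E,H,J} {G}
G–I (7): add. Components now {D,F,G,I} {E,H,J}
G–J (8): add. Components now {D,E,F,G,H,I,J}
MST edge set: {E–H, F–I, E–J, D–I, G–I, G–J}.
Of the listed edges, {G–I} are in the MST → 1.

1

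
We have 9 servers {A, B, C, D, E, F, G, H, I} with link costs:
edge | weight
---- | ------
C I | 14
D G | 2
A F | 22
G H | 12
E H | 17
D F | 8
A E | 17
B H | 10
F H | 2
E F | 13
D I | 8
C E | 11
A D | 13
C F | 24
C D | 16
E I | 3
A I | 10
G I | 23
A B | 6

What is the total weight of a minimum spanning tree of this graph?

Kruskal's algorithm — process edges by increasing weight (ties by edge label):
D G (2): add — endpoints in different components.
F H (2): add — endpoints in different components.
E I (3): add — endpoints in different components.
A B (6): add — endpoints in different components.
D F (8): add — endpoints in different components.
D I (8): add — endpoints in different components.
A I (10): add — endpoints in different components.
B H (10): skip — B and H already connected.
C E (11): add — endpoints in different components.
MST edges: D G, F H, E I, A B, D F, D I, A I, C E; total weight 2+2+3+6+8+8+10+11 = 50.

50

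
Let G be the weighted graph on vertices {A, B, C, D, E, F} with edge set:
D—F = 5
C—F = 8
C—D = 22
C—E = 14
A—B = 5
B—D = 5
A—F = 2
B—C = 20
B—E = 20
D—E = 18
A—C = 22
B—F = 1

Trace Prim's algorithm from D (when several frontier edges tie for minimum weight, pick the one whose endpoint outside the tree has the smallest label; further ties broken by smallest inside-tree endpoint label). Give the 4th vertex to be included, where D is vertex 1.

A

Grow the tree from D using Prim:
Step 1: frontier [B—D 5, D—F 5, D—E 18, C—D 22] → take B—D (5); add B.
Step 2: frontier [B—F 1, A—B 5, B—C 20, B—E 20, D—F 5, D—E 18, C—D 22] → take B—F (1); add F.
Step 3: frontier [A—B 5, B—C 20, B—E 20, D—E 18, C—D 22, A—F 2, C—F 8] → take A—F (2); add A.
Step 4: frontier [A—C 22, B—C 20, B—E 20, D—E 18, C—D 22, C—F 8] → take C—F (8); add C.
Step 5: frontier [B—E 20, C—E 14, D—E 18] → take C—E (14); add E.
Vertex order: D, B, F, A, C, E. The 4th vertex is A.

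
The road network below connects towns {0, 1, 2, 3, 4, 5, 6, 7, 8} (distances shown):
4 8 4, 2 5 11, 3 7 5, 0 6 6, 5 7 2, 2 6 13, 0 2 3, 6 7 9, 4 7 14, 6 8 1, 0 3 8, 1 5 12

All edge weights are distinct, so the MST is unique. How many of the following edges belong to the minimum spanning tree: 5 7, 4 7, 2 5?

1

Kruskal: consider edges lightest-first.
6 8 (1): add — endpoints in different components.
5 7 (2): add — endpoints in different components.
0 2 (3): add — endpoints in different components.
4 8 (4): add — endpoints in different components.
3 7 (5): add — endpoints in different components.
0 6 (6): add — endpoints in different components.
0 3 (8): add — endpoints in different components.
6 7 (9): skip — 6 and 7 already connected.
2 5 (11): skip — 2 and 5 already connected.
1 5 (12): add — endpoints in different components.
MST edge set: {6 8, 5 7, 0 2, 4 8, 3 7, 0 6, 0 3, 1 5}.
Of the listed edges, {5 7} are in the MST → 1.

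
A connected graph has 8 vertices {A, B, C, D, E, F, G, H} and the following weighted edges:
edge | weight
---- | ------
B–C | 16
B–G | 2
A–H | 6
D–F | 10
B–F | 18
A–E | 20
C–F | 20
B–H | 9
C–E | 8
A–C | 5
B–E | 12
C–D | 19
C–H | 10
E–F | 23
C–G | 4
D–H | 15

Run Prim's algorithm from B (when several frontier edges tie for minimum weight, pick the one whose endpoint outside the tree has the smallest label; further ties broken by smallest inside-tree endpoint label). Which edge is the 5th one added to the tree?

C-E

Prim's algorithm from B:
Step 1: cheapest edge leaving the tree is B–G (2); add G.
Step 2: cheapest edge leaving the tree is C–G (4); add C.
Step 3: cheapest edge leaving the tree is A–C (5); add A.
Step 4: cheapest edge leaving the tree is A–H (6); add H.
Step 5: cheapest edge leaving the tree is C–E (8); add E.
Step 6: cheapest edge leaving the tree is D–H (15); add D.
Step 7: cheapest edge leaving the tree is D–F (10); add F.
The 5th edge added is C–E.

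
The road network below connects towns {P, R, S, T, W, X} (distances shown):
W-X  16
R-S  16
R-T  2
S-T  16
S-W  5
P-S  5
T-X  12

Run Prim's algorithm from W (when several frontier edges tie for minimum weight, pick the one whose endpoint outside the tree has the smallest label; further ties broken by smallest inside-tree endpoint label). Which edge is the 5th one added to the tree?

Prim's algorithm from W:
Step 1: frontier [S-W 5, W-X 16] → take S-W (5); add S.
Step 2: frontier [P-S 5, R-S 16, S-T 16, W-X 16] → take P-S (5); add P.
Step 3: frontier [R-S 16, S-T 16, W-X 16] → take R-S (16); add R.
Step 4: frontier [R-T 2, S-T 16, W-X 16] → take R-T (2); add T.
Step 5: frontier [T-X 12, W-X 16] → take T-X (12); add X.
The 5th edge added is T-X.

T-X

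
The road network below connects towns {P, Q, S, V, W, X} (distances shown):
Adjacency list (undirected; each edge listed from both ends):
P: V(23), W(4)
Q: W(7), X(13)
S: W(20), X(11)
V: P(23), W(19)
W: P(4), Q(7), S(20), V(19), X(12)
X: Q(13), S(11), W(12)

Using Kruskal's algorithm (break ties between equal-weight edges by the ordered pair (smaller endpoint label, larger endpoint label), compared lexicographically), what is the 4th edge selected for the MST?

W-X

Kruskal's algorithm — process edges by increasing weight (ties by edge label):
P W (4): add. Components now {V} {X} {S} {P,W} {Q}
Q W (7): add. Components now {V} {X} {S} {P,Q,W}
S X (11): add. Components now {V} {S,X} {P,Q,W}
W X (12): add. Components now {V} {P,Q,S,W,X}
Q X (13): skip — X and Q already connected.
V W (19): add. Components now {P,Q,S,V,W,X}
The 4th edge added is W X.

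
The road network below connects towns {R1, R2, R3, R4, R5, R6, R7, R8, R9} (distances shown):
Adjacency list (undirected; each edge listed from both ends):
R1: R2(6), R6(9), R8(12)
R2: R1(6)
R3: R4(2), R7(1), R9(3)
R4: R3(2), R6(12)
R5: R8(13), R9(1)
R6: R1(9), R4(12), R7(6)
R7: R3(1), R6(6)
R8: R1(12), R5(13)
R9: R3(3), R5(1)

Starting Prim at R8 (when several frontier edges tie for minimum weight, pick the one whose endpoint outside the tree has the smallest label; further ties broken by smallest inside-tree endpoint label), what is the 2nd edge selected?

Prim, starting at R8.
Step 1: frontier [R1—R8 12, R5—R8 13] → take R1—R8 (12); add R1.
Step 2: frontier [R1—R2 6, R1—R6 9, R5—R8 13] → take R1—R2 (6); add R2.
Step 3: frontier [R1—R6 9, R5—R8 13] → take R1—R6 (9); add R6.
Step 4: frontier [R6—R7 6, R4—R6 12, R5—R8 13] → take R6—R7 (6); add R7.
Step 5: frontier [R4—R6 12, R3—R7 1, R5—R8 13] → take R3—R7 (1); add R3.
Step 6: frontier [R3—R4 2, R3—R9 3, R4—R6 12, R5—R8 13] → take R3—R4 (2); add R4.
Step 7: frontier [R3—R9 3, R5—R8 13] → take R3—R9 (3); add R9.
Step 8: frontier [R5—R8 13, R5—R9 1] → take R5—R9 (1); add R5.
The 2nd edge added is R1—R2.

R1-R2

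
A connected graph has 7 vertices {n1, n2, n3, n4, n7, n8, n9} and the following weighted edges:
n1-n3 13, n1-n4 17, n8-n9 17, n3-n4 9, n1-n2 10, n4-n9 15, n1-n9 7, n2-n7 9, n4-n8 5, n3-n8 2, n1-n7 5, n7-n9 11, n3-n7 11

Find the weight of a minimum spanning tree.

Prim's algorithm from n4:
Step 1: frontier [n4-n8 5, n3-n4 9, n4-n9 15, n1-n4 17] → take n4-n8 (5); add n8.
Step 2: frontier [n3-n4 9, n4-n9 15, n1-n4 17, n3-n8 2, n8-n9 17] → take n3-n8 (2); add n3.
Step 3: frontier [n3-n7 11, n1-n3 13, n4-n9 15, n1-n4 17, n8-n9 17] → take n3-n7 (11); add n7.
Step 4: frontier [n1-n3 13, n4-n9 15, n1-n4 17, n1-n7 5, n2-n7 9, n7-n9 11, n8-n9 17] → take n1-n7 (5); add n1.
Step 5: frontier [n1-n9 7, n1-n2 10, n4-n9 15, n2-n7 9, n7-n9 11, n8-n9 17] → take n1-n9 (7); add n9.
Step 6: frontier [n1-n2 10, n2-n7 9] → take n2-n7 (9); add n2.
MST edges: n4-n8, n3-n8, n3-n7, n1-n7, n1-n9, n2-n7; total weight 5+2+11+5+7+9 = 39.

39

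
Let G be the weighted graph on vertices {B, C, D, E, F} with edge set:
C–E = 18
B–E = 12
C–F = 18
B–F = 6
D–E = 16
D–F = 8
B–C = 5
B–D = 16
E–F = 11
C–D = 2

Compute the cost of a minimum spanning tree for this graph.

Kruskal: consider edges lightest-first.
C–D (2): add — endpoints in different components.
B–C (5): add — endpoints in different components.
B–F (6): add — endpoints in different components.
D–F (8): skip — D and F already connected.
E–F (11): add — endpoints in different components.
MST edges: C–D, B–C, B–F, E–F; total weight 2+5+6+11 = 24.

24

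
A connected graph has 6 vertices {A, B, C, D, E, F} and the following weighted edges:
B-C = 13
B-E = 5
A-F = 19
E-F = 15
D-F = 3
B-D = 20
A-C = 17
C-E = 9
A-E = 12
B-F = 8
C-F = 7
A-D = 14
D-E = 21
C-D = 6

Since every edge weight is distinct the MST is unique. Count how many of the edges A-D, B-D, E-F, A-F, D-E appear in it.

Sort edges by weight, then run Kruskal:
D-F (3): add — endpoints in different components.
B-E (5): add — endpoints in different components.
C-D (6): add — endpoints in different components.
C-F (7): skip — C and F already connected.
B-F (8): add — endpoints in different components.
C-E (9): skip — C and E already connected.
A-E (12): add — endpoints in different components.
MST edge set: {D-F, B-E, C-D, B-F, A-E}.
Of the listed edges, {} are in the MST → 0.

0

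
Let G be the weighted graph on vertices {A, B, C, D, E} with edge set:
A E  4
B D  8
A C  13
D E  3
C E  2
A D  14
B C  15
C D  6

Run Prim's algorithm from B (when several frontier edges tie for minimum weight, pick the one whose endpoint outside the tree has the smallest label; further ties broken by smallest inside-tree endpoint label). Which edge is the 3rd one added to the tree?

Prim, starting at B.
Step 1: frontier [B D 8, B C 15] → take B D (8); add D.
Step 2: frontier [B C 15, D E 3, C D 6, A D 14] → take D E (3); add E.
Step 3: frontier [B C 15, C D 6, A D 14, C E 2, A E 4] → take C E (2); add C.
Step 4: frontier [A C 13, A D 14, A E 4] → take A E (4); add A.
The 3rd edge added is C E.

C-E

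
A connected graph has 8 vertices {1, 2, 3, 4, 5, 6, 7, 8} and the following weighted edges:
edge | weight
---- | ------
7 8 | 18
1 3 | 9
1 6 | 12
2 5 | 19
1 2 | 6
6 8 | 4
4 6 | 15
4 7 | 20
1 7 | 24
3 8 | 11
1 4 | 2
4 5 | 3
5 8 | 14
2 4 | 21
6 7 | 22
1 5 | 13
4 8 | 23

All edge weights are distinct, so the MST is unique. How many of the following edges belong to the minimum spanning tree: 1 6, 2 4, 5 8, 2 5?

0

Kruskal: consider edges lightest-first.
1 4 (2): add — endpoints in different components.
4 5 (3): add — endpoints in different components.
6 8 (4): add — endpoints in different components.
1 2 (6): add — endpoints in different components.
1 3 (9): add — endpoints in different components.
3 8 (11): add — endpoints in different components.
1 6 (12): skip — 1 and 6 already connected.
1 5 (13): skip — 1 and 5 already connected.
5 8 (14): skip — 5 and 8 already connected.
4 6 (15): skip — 4 and 6 already connected.
7 8 (18): add — endpoints in different components.
MST edge set: {1 4, 4 5, 6 8, 1 2, 1 3, 3 8, 7 8}.
Of the listed edges, {} are in the MST → 0.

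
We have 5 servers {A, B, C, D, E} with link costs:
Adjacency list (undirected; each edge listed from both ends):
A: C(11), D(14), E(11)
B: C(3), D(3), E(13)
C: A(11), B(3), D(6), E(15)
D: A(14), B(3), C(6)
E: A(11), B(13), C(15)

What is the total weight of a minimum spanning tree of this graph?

28

Kruskal's algorithm — process edges by increasing weight (ties by edge label):
B—C (3): add — endpoints in different components.
B—D (3): add — endpoints in different components.
C—D (6): skip — C and D already connected.
A—C (11): add — endpoints in different components.
A—E (11): add — endpoints in different components.
MST edges: B—C, B—D, A—C, A—E; total weight 3+3+11+11 = 28.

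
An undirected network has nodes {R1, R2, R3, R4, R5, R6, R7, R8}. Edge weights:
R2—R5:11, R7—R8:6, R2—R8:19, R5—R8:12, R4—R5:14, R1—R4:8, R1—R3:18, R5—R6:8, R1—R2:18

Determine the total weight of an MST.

Prim, starting at R5.
Step 1: cheapest edge leaving the tree is R5—R6 (8); add R6.
Step 2: cheapest edge leaving the tree is R2—R5 (11); add R2.
Step 3: cheapest edge leaving the tree is R5—R8 (12); add R8.
Step 4: cheapest edge leaving the tree is R7—R8 (6); add R7.
Step 5: cheapest edge leaving the tree is R4—R5 (14); add R4.
Step 6: cheapest edge leaving the tree is R1—R4 (8); add R1.
Step 7: cheapest edge leaving the tree is R1—R3 (18); add R3.
MST edges: R5—R6, R2—R5, R5—R8, R7—R8, R4—R5, R1—R4, R1—R3; total weight 8+11+12+6+14+8+18 = 77.

77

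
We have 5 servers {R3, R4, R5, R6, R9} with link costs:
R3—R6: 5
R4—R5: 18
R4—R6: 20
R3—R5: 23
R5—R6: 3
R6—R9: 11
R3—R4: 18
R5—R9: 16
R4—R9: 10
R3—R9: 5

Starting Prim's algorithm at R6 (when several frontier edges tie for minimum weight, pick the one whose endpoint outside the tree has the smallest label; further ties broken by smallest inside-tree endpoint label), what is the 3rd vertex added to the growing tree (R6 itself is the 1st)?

Prim's algorithm from R6:
Step 1: frontier [R5—R6 3, R3—R6 5, R6—R9 11, R4—R6 20] → take R5—R6 (3); add R5.
Step 2: frontier [R5—R9 16, R4—R5 18, R3—R5 23, R3—R6 5, R6—R9 11, R4—R6 20] → take R3—R6 (5); add R3.
Step 3: frontier [R3—R9 5, R3—R4 18, R5—R9 16, R4—R5 18, R6—R9 11, R4—R6 20] → take R3—R9 (5); add R9.
Step 4: frontier [R3—R4 18, R4—R5 18, R4—R6 20, R4—R9 10] → take R4—R9 (10); add R4.
Vertex order: R6, R5, R3, R9, R4. The 3rd vertex is R3.

R3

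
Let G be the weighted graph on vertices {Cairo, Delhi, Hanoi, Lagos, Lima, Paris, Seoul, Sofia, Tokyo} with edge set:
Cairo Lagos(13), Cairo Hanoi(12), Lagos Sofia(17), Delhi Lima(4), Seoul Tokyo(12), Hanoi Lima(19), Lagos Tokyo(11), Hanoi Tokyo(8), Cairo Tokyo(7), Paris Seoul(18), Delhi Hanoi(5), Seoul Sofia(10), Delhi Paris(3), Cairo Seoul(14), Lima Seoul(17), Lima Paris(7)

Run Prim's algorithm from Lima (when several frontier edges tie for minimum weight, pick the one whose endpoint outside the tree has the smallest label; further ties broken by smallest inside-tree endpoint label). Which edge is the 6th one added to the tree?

Lagos-Tokyo

Prim, starting at Lima.
Step 1: cheapest edge leaving the tree is Delhi Lima (4); add Delhi.
Step 2: cheapest edge leaving the tree is Delhi Paris (3); add Paris.
Step 3: cheapest edge leaving the tree is Delhi Hanoi (5); add Hanoi.
Step 4: cheapest edge leaving the tree is Hanoi Tokyo (8); add Tokyo.
Step 5: cheapest edge leaving the tree is Cairo Tokyo (7); add Cairo.
Step 6: cheapest edge leaving the tree is Lagos Tokyo (11); add Lagos.
Step 7: cheapest edge leaving the tree is Seoul Tokyo (12); add Seoul.
Step 8: cheapest edge leaving the tree is Seoul Sofia (10); add Sofia.
The 6th edge added is Lagos Tokyo.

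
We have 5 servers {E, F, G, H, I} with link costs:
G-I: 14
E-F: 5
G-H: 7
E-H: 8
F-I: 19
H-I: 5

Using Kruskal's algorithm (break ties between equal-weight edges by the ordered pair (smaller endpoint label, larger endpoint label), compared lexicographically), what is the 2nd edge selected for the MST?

H-I

Kruskal's algorithm — process edges by increasing weight (ties by edge label):
E-F (5): add. Components now {E,F} {G} {H} {I}
H-I (5): add. Components now {E,F} {G} {H,I}
G-H (7): add. Components now {E,F} {G,H,I}
E-H (8): add. Components now {E,F,G,H,I}
The 2nd edge added is H-I.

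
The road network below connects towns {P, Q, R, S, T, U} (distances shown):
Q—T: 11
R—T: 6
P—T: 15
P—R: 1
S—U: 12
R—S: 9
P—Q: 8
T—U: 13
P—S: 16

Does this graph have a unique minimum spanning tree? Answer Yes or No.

Yes

Kruskal: consider edges lightest-first.
P—R (1): add. Components now {P,R} {Q} {T} {U} {S}
R—T (6): add. Components now {P,R,T} {Q} {U} {S}
P—Q (8): add. Components now {P,Q,R,T} {U} {S}
R—S (9): add. Components now {P,Q,R,S,T} {U}
Q—T (11): skip — Q and T already connected.
S—U (12): add. Components now {P,Q,R,S,T,U}
Every non-tree edge has weight strictly greater than the heaviest edge on the tree path between its endpoints, so the MST is unique.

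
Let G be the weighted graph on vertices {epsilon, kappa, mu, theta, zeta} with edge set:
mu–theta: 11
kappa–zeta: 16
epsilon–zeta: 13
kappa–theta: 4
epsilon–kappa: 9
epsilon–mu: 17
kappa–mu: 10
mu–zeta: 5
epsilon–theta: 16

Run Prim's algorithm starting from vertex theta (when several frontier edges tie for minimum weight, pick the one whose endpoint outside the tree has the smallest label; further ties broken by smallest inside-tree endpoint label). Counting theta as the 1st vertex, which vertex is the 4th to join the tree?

mu

Prim, starting at theta.
Step 1: cheapest edge leaving the tree is kappa–theta (4); add kappa.
Step 2: cheapest edge leaving the tree is epsilon–kappa (9); add epsilon.
Step 3: cheapest edge leaving the tree is kappa–mu (10); add mu.
Step 4: cheapest edge leaving the tree is mu–zeta (5); add zeta.
Vertex order: theta, kappa, epsilon, mu, zeta. The 4th vertex is mu.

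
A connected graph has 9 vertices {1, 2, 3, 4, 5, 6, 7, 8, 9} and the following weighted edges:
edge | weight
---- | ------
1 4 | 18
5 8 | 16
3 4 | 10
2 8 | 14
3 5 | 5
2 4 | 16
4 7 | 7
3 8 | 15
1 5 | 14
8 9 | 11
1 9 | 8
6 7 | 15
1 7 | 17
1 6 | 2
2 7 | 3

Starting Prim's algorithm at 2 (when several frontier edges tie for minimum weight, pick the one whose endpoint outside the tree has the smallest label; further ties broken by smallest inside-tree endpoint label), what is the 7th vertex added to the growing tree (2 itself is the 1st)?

Prim, starting at 2.
Step 1: cheapest edge leaving the tree is 2 7 (3); add 7.
Step 2: cheapest edge leaving the tree is 4 7 (7); add 4.
Step 3: cheapest edge leaving the tree is 3 4 (10); add 3.
Step 4: cheapest edge leaving the tree is 3 5 (5); add 5.
Step 5: cheapest edge leaving the tree is 1 5 (14); add 1.
Step 6: cheapest edge leaving the tree is 1 6 (2); add 6.
Step 7: cheapest edge leaving the tree is 1 9 (8); add 9.
Step 8: cheapest edge leaving the tree is 8 9 (11); add 8.
Vertex order: 2, 7, 4, 3, 5, 1, 6, 9, 8. The 7th vertex is 6.

6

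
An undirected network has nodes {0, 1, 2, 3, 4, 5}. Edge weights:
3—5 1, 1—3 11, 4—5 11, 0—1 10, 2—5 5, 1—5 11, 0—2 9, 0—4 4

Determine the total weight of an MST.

29

Prim, starting at 0.
Step 1: cheapest edge leaving the tree is 0—4 (4); add 4.
Step 2: cheapest edge leaving the tree is 0—2 (9); add 2.
Step 3: cheapest edge leaving the tree is 2—5 (5); add 5.
Step 4: cheapest edge leaving the tree is 3—5 (1); add 3.
Step 5: cheapest edge leaving the tree is 0—1 (10); add 1.
MST edges: 0—4, 0—2, 2—5, 3—5, 0—1; total weight 4+9+5+1+10 = 29.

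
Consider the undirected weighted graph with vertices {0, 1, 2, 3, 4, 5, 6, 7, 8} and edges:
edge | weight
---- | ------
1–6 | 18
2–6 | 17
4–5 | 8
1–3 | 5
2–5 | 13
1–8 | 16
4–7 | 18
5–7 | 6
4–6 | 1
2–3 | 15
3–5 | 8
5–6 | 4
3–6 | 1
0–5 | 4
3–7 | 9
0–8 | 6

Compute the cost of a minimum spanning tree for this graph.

Prim, starting at 0.
Step 1: cheapest edge leaving the tree is 0–5 (4); add 5.
Step 2: cheapest edge leaving the tree is 5–6 (4); add 6.
Step 3: cheapest edge leaving the tree is 3–6 (1); add 3.
Step 4: cheapest edge leaving the tree is 4–6 (1); add 4.
Step 5: cheapest edge leaving the tree is 1–3 (5); add 1.
Step 6: cheapest edge leaving the tree is 5–7 (6); add 7.
Step 7: cheapest edge leaving the tree is 0–8 (6); add 8.
Step 8: cheapest edge leaving the tree is 2–5 (13); add 2.
MST edges: 0–5, 5–6, 3–6, 4–6, 1–3, 5–7, 0–8, 2–5; total weight 4+4+1+1+5+6+6+13 = 40.

40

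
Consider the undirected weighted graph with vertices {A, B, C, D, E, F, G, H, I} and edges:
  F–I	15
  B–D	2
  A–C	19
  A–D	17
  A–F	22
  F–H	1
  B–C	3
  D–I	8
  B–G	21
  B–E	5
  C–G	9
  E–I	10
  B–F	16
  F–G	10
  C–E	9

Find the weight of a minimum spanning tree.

Grow the tree from C using Prim:
Step 1: cheapest edge leaving the tree is B–C (3); add B.
Step 2: cheapest edge leaving the tree is B–D (2); add D.
Step 3: cheapest edge leaving the tree is B–E (5); add E.
Step 4: cheapest edge leaving the tree is D–I (8); add I.
Step 5: cheapest edge leaving the tree is C–G (9); add G.
Step 6: cheapest edge leaving the tree is F–G (10); add F.
Step 7: cheapest edge leaving the tree is F–H (1); add H.
Step 8: cheapest edge leaving the tree is A–D (17); add A.
MST edges: B–C, B–D, B–E, D–I, C–G, F–G, F–H, A–D; total weight 3+2+5+8+9+10+1+17 = 55.

55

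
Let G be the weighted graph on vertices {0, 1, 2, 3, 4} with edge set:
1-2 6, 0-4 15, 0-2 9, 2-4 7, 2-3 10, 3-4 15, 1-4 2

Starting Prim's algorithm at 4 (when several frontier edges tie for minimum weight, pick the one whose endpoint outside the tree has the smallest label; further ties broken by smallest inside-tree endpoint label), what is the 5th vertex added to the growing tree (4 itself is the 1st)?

Prim's algorithm from 4:
Step 1: cheapest edge leaving the tree is 1-4 (2); add 1.
Step 2: cheapest edge leaving the tree is 1-2 (6); add 2.
Step 3: cheapest edge leaving the tree is 0-2 (9); add 0.
Step 4: cheapest edge leaving the tree is 2-3 (10); add 3.
Vertex order: 4, 1, 2, 0, 3. The 5th vertex is 3.

3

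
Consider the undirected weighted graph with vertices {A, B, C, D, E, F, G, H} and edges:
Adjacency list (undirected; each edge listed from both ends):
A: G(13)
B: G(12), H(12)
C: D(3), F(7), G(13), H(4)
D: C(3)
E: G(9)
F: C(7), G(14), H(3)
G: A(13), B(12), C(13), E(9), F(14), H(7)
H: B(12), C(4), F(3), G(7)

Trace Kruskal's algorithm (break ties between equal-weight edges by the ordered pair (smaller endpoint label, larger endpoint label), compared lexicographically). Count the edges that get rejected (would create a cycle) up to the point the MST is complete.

2

Kruskal's algorithm — process edges by increasing weight (ties by edge label):
C—D (3): add — endpoints in different components.
F—H (3): add — endpoints in different components.
C—H (4): add — endpoints in different components.
C—F (7): skip — C and F already connected.
G—H (7): add — endpoints in different components.
E—G (9): add — endpoints in different components.
B—G (12): add — endpoints in different components.
B—H (12): skip — B and H already connected.
A—G (13): add — endpoints in different components.
Edges rejected before the tree was complete: 2.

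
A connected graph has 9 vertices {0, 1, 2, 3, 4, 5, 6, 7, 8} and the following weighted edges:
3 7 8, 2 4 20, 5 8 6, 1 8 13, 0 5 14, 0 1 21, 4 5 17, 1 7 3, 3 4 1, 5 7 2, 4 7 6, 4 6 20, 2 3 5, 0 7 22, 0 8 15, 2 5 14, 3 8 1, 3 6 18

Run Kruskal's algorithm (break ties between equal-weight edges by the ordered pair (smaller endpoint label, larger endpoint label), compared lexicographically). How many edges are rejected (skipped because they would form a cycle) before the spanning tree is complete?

6

Kruskal's algorithm — process edges by increasing weight (ties by edge label):
3 4 (1): add — endpoints in different components.
3 8 (1): add — endpoints in different components.
5 7 (2): add — endpoints in different components.
1 7 (3): add — endpoints in different components.
2 3 (5): add — endpoints in different components.
4 7 (6): add — endpoints in different components.
5 8 (6): skip — 5 and 8 already connected.
3 7 (8): skip — 3 and 7 already connected.
1 8 (13): skip — 1 and 8 already connected.
0 5 (14): add — endpoints in different components.
2 5 (14): skip — 2 and 5 already connected.
0 8 (15): skip — 0 and 8 already connected.
4 5 (17): skip — 4 and 5 already connected.
3 6 (18): add — endpoints in different components.
Edges rejected before the tree was complete: 6.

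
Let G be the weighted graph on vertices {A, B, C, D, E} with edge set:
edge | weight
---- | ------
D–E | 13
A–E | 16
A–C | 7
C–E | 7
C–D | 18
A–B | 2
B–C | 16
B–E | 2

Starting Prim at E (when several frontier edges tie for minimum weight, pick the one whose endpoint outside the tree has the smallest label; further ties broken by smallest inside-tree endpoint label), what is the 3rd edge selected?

A-C

Prim's algorithm from E:
Step 1: cheapest edge leaving the tree is B–E (2); add B.
Step 2: cheapest edge leaving the tree is A–B (2); add A.
Step 3: cheapest edge leaving the tree is A–C (7); add C.
Step 4: cheapest edge leaving the tree is D–E (13); add D.
The 3rd edge added is A–C.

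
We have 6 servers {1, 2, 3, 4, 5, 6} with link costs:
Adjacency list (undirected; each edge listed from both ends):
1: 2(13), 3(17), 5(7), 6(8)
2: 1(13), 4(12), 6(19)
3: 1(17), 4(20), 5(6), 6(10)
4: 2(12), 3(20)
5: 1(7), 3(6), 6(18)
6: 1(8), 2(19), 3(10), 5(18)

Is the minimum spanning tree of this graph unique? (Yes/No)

Yes

Sort edges by weight, then run Kruskal:
3-5 (6): add. Components now {1} {2} {3,5} {4} {6}
1-5 (7): add. Components now {1,3,5} {2} {4} {6}
1-6 (8): add. Components now {1,3,5,6} {2} {4}
3-6 (10): skip — 3 and 6 already connected.
2-4 (12): add. Components now {1,3,5,6} {2,4}
1-2 (13): add. Components now {1,2,3,4,5,6}
Every non-tree edge has weight strictly greater than the heaviest edge on the tree path between its endpoints, so the MST is unique.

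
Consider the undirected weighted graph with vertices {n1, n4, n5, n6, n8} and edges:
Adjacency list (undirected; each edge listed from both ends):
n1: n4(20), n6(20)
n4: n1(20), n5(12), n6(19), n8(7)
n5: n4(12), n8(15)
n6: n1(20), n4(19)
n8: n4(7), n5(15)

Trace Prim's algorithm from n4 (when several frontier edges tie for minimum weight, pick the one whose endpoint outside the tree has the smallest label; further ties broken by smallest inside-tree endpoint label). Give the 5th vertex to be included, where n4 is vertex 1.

n1

Prim, starting at n4.
Step 1: cheapest edge leaving the tree is n4-n8 (7); add n8.
Step 2: cheapest edge leaving the tree is n4-n5 (12); add n5.
Step 3: cheapest edge leaving the tree is n4-n6 (19); add n6.
Step 4: cheapest edge leaving the tree is n1-n4 (20); add n1.
Vertex order: n4, n8, n5, n6, n1. The 5th vertex is n1.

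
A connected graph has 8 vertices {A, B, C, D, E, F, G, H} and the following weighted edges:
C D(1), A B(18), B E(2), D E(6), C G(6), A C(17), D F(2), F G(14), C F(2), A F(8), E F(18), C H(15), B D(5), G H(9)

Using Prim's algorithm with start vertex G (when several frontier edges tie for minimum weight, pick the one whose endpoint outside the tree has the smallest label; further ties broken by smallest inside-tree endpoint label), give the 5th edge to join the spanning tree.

B-E

Prim, starting at G.
Step 1: frontier [C G 6, G H 9, F G 14] → take C G (6); add C.
Step 2: frontier [C D 1, C F 2, C H 15, A C 17, G H 9, F G 14] → take C D (1); add D.
Step 3: frontier [C F 2, C H 15, A C 17, D F 2, B D 5, D E 6, G H 9, F G 14] → take C F (2); add F.
Step 4: frontier [C H 15, A C 17, B D 5, D E 6, A F 8, E F 18, G H 9] → take B D (5); add B.
Step 5: frontier [B E 2, A B 18, C H 15, A C 17, D E 6, A F 8, E F 18, G H 9] → take B E (2); add E.
Step 6: frontier [A B 18, C H 15, A C 17, A F 8, G H 9] → take A F (8); add A.
Step 7: frontier [C H 15, G H 9] → take G H (9); add H.
The 5th edge added is B E.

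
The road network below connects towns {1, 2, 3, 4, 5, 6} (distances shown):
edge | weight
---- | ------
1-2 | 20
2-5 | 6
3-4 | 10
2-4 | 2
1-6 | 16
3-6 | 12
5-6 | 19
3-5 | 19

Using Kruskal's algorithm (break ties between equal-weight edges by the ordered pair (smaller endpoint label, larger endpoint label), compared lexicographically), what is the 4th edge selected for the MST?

Sort edges by weight, then run Kruskal:
2-4 (2): add. Components now {1} {2,4} {3} {5} {6}
2-5 (6): add. Components now {1} {2,4,5} {3} {6}
3-4 (10): add. Components now {1} {2,3,4,5} {6}
3-6 (12): add. Components now {1} {2,3,4,5,6}
1-6 (16): add. Components now {1,2,3,4,5,6}
The 4th edge added is 3-6.

3-6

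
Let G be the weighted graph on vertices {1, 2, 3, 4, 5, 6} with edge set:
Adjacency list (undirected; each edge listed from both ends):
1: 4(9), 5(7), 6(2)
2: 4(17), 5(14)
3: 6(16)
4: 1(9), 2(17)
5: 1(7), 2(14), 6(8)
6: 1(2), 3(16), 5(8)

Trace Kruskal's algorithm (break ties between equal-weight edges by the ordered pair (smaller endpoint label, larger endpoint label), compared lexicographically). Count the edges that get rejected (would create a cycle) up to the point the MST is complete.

Sort edges by weight, then run Kruskal:
1-6 (2): add — endpoints in different components.
1-5 (7): add — endpoints in different components.
5-6 (8): skip — 5 and 6 already connected.
1-4 (9): add — endpoints in different components.
2-5 (14): add — endpoints in different components.
3-6 (16): add — endpoints in different components.
Edges rejected before the tree was complete: 1.

1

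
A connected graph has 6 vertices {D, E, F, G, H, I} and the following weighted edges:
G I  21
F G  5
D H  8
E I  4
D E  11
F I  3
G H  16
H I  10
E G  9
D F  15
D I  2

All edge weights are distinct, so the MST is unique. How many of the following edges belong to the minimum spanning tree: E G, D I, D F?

Kruskal's algorithm — process edges by increasing weight (ties by edge label):
D I (2): add — endpoints in different components.
F I (3): add — endpoints in different components.
E I (4): add — endpoints in different components.
F G (5): add — endpoints in different components.
D H (8): add — endpoints in different components.
MST edge set: {D I, F I, E I, F G, D H}.
Of the listed edges, {D I} are in the MST → 1.

1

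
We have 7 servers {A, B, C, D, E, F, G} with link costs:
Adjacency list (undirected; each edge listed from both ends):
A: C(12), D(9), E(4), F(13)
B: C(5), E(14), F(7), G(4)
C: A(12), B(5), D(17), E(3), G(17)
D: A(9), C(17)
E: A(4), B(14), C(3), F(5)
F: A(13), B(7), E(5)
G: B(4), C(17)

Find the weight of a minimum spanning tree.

Prim, starting at D.
Step 1: frontier [A-D 9, C-D 17] → take A-D (9); add A.
Step 2: frontier [A-E 4, A-C 12, A-F 13, C-D 17] → take A-E (4); add E.
Step 3: frontier [A-C 12, A-F 13, C-D 17, C-E 3, E-F 5, B-E 14] → take C-E (3); add C.
Step 4: frontier [A-F 13, B-C 5, C-G 17, E-F 5, B-E 14] → take B-C (5); add B.
Step 5: frontier [A-F 13, B-G 4, B-F 7, C-G 17, E-F 5] → take B-G (4); add G.
Step 6: frontier [A-F 13, B-F 7, E-F 5] → take E-F (5); add F.
MST edges: A-D, A-E, C-E, B-C, B-G, E-F; total weight 9+4+3+5+4+5 = 30.

30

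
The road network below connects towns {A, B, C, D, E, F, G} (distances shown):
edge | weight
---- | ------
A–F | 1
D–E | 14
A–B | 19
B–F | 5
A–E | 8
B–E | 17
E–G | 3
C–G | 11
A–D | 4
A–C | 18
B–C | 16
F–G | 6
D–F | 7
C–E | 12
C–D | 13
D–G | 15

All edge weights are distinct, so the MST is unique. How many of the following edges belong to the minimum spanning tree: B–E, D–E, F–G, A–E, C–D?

1

Kruskal: consider edges lightest-first.
A–F (1): add — endpoints in different components.
E–G (3): add — endpoints in different components.
A–D (4): add — endpoints in different components.
B–F (5): add — endpoints in different components.
F–G (6): add — endpoints in different components.
D–F (7): skip — D and F already connected.
A–E (8): skip — A and E already connected.
C–G (11): add — endpoints in different components.
MST edge set: {A–F, E–G, A–D, B–F, F–G, C–G}.
Of the listed edges, {F–G} are in the MST → 1.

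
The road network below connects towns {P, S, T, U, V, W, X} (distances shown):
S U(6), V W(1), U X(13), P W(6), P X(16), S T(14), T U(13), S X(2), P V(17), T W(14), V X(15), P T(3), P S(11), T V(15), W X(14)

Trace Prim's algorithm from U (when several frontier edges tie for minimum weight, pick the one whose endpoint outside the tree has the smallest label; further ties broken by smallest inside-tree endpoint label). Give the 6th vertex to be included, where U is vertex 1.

W

Prim's algorithm from U:
Step 1: cheapest edge leaving the tree is S U (6); add S.
Step 2: cheapest edge leaving the tree is S X (2); add X.
Step 3: cheapest edge leaving the tree is P S (11); add P.
Step 4: cheapest edge leaving the tree is P T (3); add T.
Step 5: cheapest edge leaving the tree is P W (6); add W.
Step 6: cheapest edge leaving the tree is V W (1); add V.
Vertex order: U, S, X, P, T, W, V. The 6th vertex is W.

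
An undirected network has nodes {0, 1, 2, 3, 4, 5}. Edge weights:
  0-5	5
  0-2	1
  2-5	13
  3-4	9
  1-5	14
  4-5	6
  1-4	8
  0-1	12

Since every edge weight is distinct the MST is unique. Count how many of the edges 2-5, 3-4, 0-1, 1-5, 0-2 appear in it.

Sort edges by weight, then run Kruskal:
0-2 (1): add. Components now {0,2} {1} {3} {4} {5}
0-5 (5): add. Components now {0,2,5} {1} {3} {4}
4-5 (6): add. Components now {0,2,4,5} {1} {3}
1-4 (8): add. Components now {0,1,2,4,5} {3}
3-4 (9): add. Components now {0,1,2,3,4,5}
MST edge set: {0-2, 0-5, 4-5, 1-4, 3-4}.
Of the listed edges, {3-4, 0-2} are in the MST → 2.

2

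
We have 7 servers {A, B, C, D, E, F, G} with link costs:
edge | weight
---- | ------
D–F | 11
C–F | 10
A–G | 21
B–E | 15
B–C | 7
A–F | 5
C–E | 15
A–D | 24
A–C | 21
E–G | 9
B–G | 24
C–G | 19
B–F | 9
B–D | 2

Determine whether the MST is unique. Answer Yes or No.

Kruskal: consider edges lightest-first.
B–D (2): add. Components now {A} {B,D} {C} {E} {F} {G}
A–F (5): add. Components now {A,F} {B,D} {C} {E} {G}
B–C (7): add. Components now {A,F} {B,C,D} {E} {G}
B–F (9): add. Components now {A,B,C,D,F} {E} {G}
E–G (9): add. Components now {A,B,C,D,F} {E,G}
C–F (10): skip — C and F already connected.
D–F (11): skip — D and F already connected.
B–E (15): add. Components now {A,B,C,D,E,F,G}
Non-tree edge C–E has weight 15, equal to the heaviest edge on its tree cycle — swapping gives another MST of the same weight. Not unique.

No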